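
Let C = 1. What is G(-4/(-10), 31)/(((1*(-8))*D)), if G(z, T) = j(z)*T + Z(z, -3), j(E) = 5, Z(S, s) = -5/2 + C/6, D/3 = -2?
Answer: 229/72 ≈ 3.1806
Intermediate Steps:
D = -6 (D = 3*(-2) = -6)
Z(S, s) = -7/3 (Z(S, s) = -5/2 + 1/6 = -7/3)
G(z, T) = -7/3 + 5*T (G(z, T) = 5*T - 7/3 = -7/3 + 5*T)
G(-4/(-10), 31)/(((1*(-8))*D)) = (-7/3 + 5*31)/(((1*(-8))*(-6))) = (-7/3 + 155)/((-8*(-6))) = (458/3)/48 = (458/3)*(1/48) = 229/72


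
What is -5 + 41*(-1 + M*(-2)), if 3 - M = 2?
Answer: -128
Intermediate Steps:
M = 1 (M = 3 - 1*2 = 3 - 2 = 1)
-5 + 41*(-1 + M*(-2)) = -5 + 41*(-1 + 1*(-2)) = -5 + 41*(-1 - 2) = -5 + 41*(-3) = -5 - 123 = -128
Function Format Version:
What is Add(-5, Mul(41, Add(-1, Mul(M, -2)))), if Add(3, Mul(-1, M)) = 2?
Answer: -128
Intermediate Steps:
M = 1 (M = Add(3, Mul(-1, 2)) = Add(3, -2) = 1)
Add(-5, Mul(41, Add(-1, Mul(M, -2)))) = Add(-5, Mul(41, Add(-1, Mul(1, -2)))) = Add(-5, Mul(41, Add(-1, -2))) = Add(-5, Mul(41, -3)) = Add(-5, -123) = -128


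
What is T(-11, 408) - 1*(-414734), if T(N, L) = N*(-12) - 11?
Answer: 414855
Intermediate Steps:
T(N, L) = -11 - 12*N (T(N, L) = -12*N - 11 = -11 - 12*N)
T(-11, 408) - 1*(-414734) = (-11 - 12*(-11)) - 1*(-414734) = (-11 + 132) + 414734 = 121 + 414734 = 414855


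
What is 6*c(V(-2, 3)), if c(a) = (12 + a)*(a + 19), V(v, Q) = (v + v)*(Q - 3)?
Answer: 1368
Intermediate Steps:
V(v, Q) = 2*v*(-3 + Q) (V(v, Q) = (2*v)*(-3 + Q) = 2*v*(-3 + Q))
c(a) = (12 + a)*(19 + a)
6*c(V(-2, 3)) = 6*(228 + (2*(-2)*(-3 + 3))**2 + 31*(2*(-2)*(-3 + 3))) = 6*(228 + (2*(-2)*0)**2 + 31*(2*(-2)*0)) = 6*(228 + 0**2 + 31*0) = 6*(228 + 0 + 0) = 6*228 = 1368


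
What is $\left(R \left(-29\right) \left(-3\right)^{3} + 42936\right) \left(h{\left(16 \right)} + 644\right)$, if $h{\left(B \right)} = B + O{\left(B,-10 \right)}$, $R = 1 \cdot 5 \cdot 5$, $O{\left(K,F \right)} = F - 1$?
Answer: $40569639$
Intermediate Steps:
$O{\left(K,F \right)} = -1 + F$ ($O{\left(K,F \right)} = F - 1 = -1 + F$)
$R = 25$ ($R = 5 \cdot 5 = 25$)
$h{\left(B \right)} = -11 + B$ ($h{\left(B \right)} = B - 11 = -11 + B$)
$\left(R \left(-29\right) \left(-3\right)^{3} + 42936\right) \left(h{\left(16 \right)} + 644\right) = \left(25 \left(-29\right) \left(-3\right)^{3} + 42936\right) \left(\left(-11 + 16\right) + 644\right) = \left(\left(-725\right) \left(-27\right) + 42936\right) \left(5 + 644\right) = \left(19575 + 42936\right) 649 = 62511 \cdot 649 = 40569639$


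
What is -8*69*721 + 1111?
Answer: -396881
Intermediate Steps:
-8*69*721 + 1111 = -552*721 + 1111 = -397992 + 1111 = -396881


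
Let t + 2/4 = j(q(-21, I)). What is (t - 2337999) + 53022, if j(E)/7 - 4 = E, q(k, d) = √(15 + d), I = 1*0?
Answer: -4569899/2 + 7*√15 ≈ -2.2849e+6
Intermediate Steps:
I = 0
j(E) = 28 + 7*E
t = 55/2 + 7*√15 (t = -½ + (28 + 7*√(15 + 0)) = -½ + (28 + 7*√15) = 55/2 + 7*√15 ≈ 54.611)
(t - 2337999) + 53022 = ((55/2 + 7*√15) - 2337999) + 53022 = (-4675943/2 + 7*√15) + 53022 = -4569899/2 + 7*√15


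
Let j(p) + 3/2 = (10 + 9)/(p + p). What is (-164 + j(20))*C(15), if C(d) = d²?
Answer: -297045/8 ≈ -37131.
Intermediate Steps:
j(p) = -3/2 + 19/(2*p) (j(p) = -3/2 + (10 + 9)/(p + p) = -3/2 + 19/((2*p)) = -3/2 + 19*(1/(2*p)) = -3/2 + 19/(2*p))
(-164 + j(20))*C(15) = (-164 + (½)*(19 - 3*20)/20)*15² = (-164 + (½)*(1/20)*(19 - 60))*225 = (-164 + (½)*(1/20)*(-41))*225 = (-164 - 41/40)*225 = -6601/40*225 = -297045/8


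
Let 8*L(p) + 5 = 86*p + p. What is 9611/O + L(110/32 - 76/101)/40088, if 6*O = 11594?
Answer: 14945064713273/3004339678208 ≈ 4.9745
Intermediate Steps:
O = 5797/3 (O = (⅙)*11594 = 5797/3 ≈ 1932.3)
L(p) = -5/8 + 87*p/8 (L(p) = -5/8 + (86*p + p)/8 = -5/8 + (87*p)/8 = -5/8 + 87*p/8)
9611/O + L(110/32 - 76/101)/40088 = 9611/(5797/3) + (-5/8 + 87*(110/32 - 76/101)/8)/40088 = 9611*(3/5797) + (-5/8 + 87*(110*(1/32) - 76*1/101)/8)*(1/40088) = 28833/5797 + (-5/8 + 87*(55/16 - 76/101)/8)*(1/40088) = 28833/5797 + (-5/8 + (87/8)*(4339/1616))*(1/40088) = 28833/5797 + (-5/8 + 377493/12928)*(1/40088) = 28833/5797 + (369413/12928)*(1/40088) = 28833/5797 + 369413/518257664 = 14945064713273/3004339678208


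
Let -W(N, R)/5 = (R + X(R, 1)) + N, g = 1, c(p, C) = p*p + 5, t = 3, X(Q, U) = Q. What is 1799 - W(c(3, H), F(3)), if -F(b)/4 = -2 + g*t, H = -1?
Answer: 1829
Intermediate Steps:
c(p, C) = 5 + p**2 (c(p, C) = p**2 + 5 = 5 + p**2)
F(b) = -4 (F(b) = -4*(-2 + 1*3) = -4*(-2 + 3) = -4*1 = -4)
W(N, R) = -10*R - 5*N (W(N, R) = -5*((R + R) + N) = -5*(2*R + N) = -5*(N + 2*R) = -10*R - 5*N)
1799 - W(c(3, H), F(3)) = 1799 - (-10*(-4) - 5*(5 + 3**2)) = 1799 - (40 - 5*(5 + 9)) = 1799 - (40 - 5*14) = 1799 - (40 - 70) = 1799 - 1*(-30) = 1799 + 30 = 1829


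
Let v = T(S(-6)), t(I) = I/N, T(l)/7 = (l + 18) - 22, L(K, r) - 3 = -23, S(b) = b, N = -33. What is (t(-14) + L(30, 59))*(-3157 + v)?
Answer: 2084642/33 ≈ 63171.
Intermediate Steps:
L(K, r) = -20 (L(K, r) = 3 - 23 = -20)
T(l) = -28 + 7*l (T(l) = 7*((l + 18) - 22) = 7*((18 + l) - 22) = 7*(-4 + l) = -28 + 7*l)
t(I) = -I/33 (t(I) = I/(-33) = I*(-1/33) = -I/33)
v = -70 (v = -28 + 7*(-6) = -28 - 42 = -70)
(t(-14) + L(30, 59))*(-3157 + v) = (-1/33*(-14) - 20)*(-3157 - 70) = (14/33 - 20)*(-3227) = -646/33*(-3227) = 2084642/33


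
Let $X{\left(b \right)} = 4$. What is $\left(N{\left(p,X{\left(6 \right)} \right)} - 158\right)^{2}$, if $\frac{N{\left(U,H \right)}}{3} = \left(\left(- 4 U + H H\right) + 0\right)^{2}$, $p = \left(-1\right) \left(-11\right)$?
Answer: $4813636$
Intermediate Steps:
$p = 11$
$N{\left(U,H \right)} = 3 \left(H^{2} - 4 U\right)^{2}$ ($N{\left(U,H \right)} = 3 \left(\left(- 4 U + H H\right) + 0\right)^{2} = 3 \left(\left(- 4 U + H^{2}\right) + 0\right)^{2} = 3 \left(\left(H^{2} - 4 U\right) + 0\right)^{2} = 3 \left(H^{2} - 4 U\right)^{2}$)
$\left(N{\left(p,X{\left(6 \right)} \right)} - 158\right)^{2} = \left(3 \left(4^{2} - 44\right)^{2} - 158\right)^{2} = \left(3 \left(16 - 44\right)^{2} - 158\right)^{2} = \left(3 \left(-28\right)^{2} - 158\right)^{2} = \left(3 \cdot 784 - 158\right)^{2} = \left(2352 - 158\right)^{2} = 2194^{2} = 4813636$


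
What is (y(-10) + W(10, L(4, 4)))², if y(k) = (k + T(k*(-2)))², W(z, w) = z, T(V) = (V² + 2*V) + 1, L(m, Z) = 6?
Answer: 34510864441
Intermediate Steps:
T(V) = 1 + V² + 2*V
y(k) = (1 - 3*k + 4*k²)² (y(k) = (k + (1 + (k*(-2))² + 2*(k*(-2))))² = (k + (1 + (-2*k)² + 2*(-2*k)))² = (k + (1 + 4*k² - 4*k))² = (k + (1 - 4*k + 4*k²))² = (1 - 3*k + 4*k²)²)
(y(-10) + W(10, L(4, 4)))² = ((1 - 3*(-10) + 4*(-10)²)² + 10)² = ((1 + 30 + 4*100)² + 10)² = ((1 + 30 + 400)² + 10)² = (431² + 10)² = (185761 + 10)² = 185771² = 34510864441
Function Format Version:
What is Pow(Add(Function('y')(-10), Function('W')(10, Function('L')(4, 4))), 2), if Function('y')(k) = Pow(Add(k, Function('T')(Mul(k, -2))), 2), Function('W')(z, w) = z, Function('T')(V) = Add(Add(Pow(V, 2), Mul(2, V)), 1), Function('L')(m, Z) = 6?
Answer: 34510864441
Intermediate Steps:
Function('T')(V) = Add(1, Pow(V, 2), Mul(2, V))
Function('y')(k) = Pow(Add(1, Mul(-3, k), Mul(4, Pow(k, 2))), 2) (Function('y')(k) = Pow(Add(k, Add(1, Pow(Mul(k, -2), 2), Mul(2, Mul(k, -2)))), 2) = Pow(Add(k, Add(1, Pow(Mul(-2, k), 2), Mul(2, Mul(-2, k)))), 2) = Pow(Add(k, Add(1, Mul(4, Pow(k, 2)), Mul(-4, k))), 2) = Pow(Add(k, Add(1, Mul(-4, k), Mul(4, Pow(k, 2)))), 2) = Pow(Add(1, Mul(-3, k), Mul(4, Pow(k, 2))), 2))
Pow(Add(Function('y')(-10), Function('W')(10, Function('L')(4, 4))), 2) = Pow(Add(Pow(Add(1, Mul(-3, -10), Mul(4, Pow(-10, 2))), 2), 10), 2) = Pow(Add(Pow(Add(1, 30, Mul(4, 100)), 2), 10), 2) = Pow(Add(Pow(Add(1, 30, 400), 2), 10), 2) = Pow(Add(Pow(431, 2), 10), 2) = Pow(Add(185761, 10), 2) = Pow(185771, 2) = 34510864441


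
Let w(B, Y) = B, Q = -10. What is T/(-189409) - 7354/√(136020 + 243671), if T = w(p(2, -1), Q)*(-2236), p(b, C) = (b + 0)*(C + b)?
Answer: 4472/189409 - 7354*√379691/379691 ≈ -11.911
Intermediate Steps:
p(b, C) = b*(C + b)
T = -4472 (T = (2*(-1 + 2))*(-2236) = (2*1)*(-2236) = 2*(-2236) = -4472)
T/(-189409) - 7354/√(136020 + 243671) = -4472/(-189409) - 7354/√(136020 + 243671) = -4472*(-1/189409) - 7354*√379691/379691 = 4472/189409 - 7354*√379691/379691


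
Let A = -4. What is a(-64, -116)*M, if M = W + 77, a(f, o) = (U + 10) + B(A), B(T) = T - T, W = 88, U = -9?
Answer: 165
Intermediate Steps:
B(T) = 0
a(f, o) = 1 (a(f, o) = (-9 + 10) + 0 = 1 + 0 = 1)
M = 165 (M = 88 + 77 = 165)
a(-64, -116)*M = 1*165 = 165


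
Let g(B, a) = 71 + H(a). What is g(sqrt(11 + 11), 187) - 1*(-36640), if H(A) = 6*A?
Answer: 37833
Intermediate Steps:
g(B, a) = 71 + 6*a
g(sqrt(11 + 11), 187) - 1*(-36640) = (71 + 6*187) - 1*(-36640) = (71 + 1122) + 36640 = 1193 + 36640 = 37833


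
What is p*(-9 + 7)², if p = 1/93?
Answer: 4/93 ≈ 0.043011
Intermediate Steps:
p = 1/93 ≈ 0.010753
p*(-9 + 7)² = (-9 + 7)²/93 = (1/93)*(-2)² = (1/93)*4 = 4/93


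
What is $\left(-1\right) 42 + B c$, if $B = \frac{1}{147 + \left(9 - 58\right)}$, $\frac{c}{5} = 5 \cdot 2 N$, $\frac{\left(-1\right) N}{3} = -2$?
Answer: $- \frac{1908}{49} \approx -38.939$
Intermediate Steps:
$N = 6$ ($N = \left(-3\right) \left(-2\right) = 6$)
$c = 300$ ($c = 5 \cdot 5 \cdot 2 \cdot 6 = 5 \cdot 10 \cdot 6 = 5 \cdot 60 = 300$)
$B = \frac{1}{98}$ ($B = \frac{1}{147 + \left(9 - 58\right)} = \frac{1}{147 - 49} = \frac{1}{98} \approx 0.010204$)
$\left(-1\right) 42 + B c = \left(-1\right) 42 + \frac{1}{98} \cdot 300 = -42 + \frac{150}{49} = - \frac{1908}{49}$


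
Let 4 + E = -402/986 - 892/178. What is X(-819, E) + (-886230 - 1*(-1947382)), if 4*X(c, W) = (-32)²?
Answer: 1061408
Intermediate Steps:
E = -413275/43877 (E = -4 + (-402/986 - 892/178) = -4 + (-402*1/986 - 892*1/178) = -4 + (-201/493 - 446/89) = -4 - 237767/43877 = -413275/43877 ≈ -9.4189)
X(c, W) = 256 (X(c, W) = (¼)*(-32)² = (¼)*1024 = 256)
X(-819, E) + (-886230 - 1*(-1947382)) = 256 + (-886230 - 1*(-1947382)) = 256 + (-886230 + 1947382) = 256 + 1061152 = 1061408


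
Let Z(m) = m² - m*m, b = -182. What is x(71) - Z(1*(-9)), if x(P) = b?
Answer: -182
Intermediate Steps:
x(P) = -182
Z(m) = 0 (Z(m) = m² - m² = 0)
x(71) - Z(1*(-9)) = -182 - 1*0 = -182 + 0 = -182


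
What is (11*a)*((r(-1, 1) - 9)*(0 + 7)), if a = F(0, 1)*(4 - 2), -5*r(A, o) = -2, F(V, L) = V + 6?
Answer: -39732/5 ≈ -7946.4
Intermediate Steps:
F(V, L) = 6 + V
r(A, o) = ⅖ (r(A, o) = -⅕*(-2) = ⅖)
a = 12 (a = (6 + 0)*(4 - 2) = 6*2 = 12)
(11*a)*((r(-1, 1) - 9)*(0 + 7)) = (11*12)*((⅖ - 9)*(0 + 7)) = 132*(-43/5*7) = 132*(-301/5) = -39732/5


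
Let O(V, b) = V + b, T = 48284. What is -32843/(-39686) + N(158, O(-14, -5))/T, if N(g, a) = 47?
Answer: 793828327/958099412 ≈ 0.82854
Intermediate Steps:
-32843/(-39686) + N(158, O(-14, -5))/T = -32843/(-39686) + 47/48284 = -32843*(-1/39686) + 47*(1/48284) = 32843/39686 + 47/48284 = 793828327/958099412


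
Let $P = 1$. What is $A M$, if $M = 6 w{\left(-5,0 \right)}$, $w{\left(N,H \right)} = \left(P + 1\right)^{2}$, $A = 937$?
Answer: $22488$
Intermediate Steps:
$w{\left(N,H \right)} = 4$ ($w{\left(N,H \right)} = \left(1 + 1\right)^{2} = 2^{2} = 4$)
$M = 24$ ($M = 6 \cdot 4 = 24$)
$A M = 937 \cdot 24 = 22488$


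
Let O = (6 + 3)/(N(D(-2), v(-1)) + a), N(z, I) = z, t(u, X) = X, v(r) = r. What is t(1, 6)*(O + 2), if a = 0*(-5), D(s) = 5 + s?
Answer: 30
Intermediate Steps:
a = 0
O = 3 (O = (6 + 3)/((5 - 2) + 0) = 9/(3 + 0) = 9/3 = 9*(⅓) = 3)
t(1, 6)*(O + 2) = 6*(3 + 2) = 6*5 = 30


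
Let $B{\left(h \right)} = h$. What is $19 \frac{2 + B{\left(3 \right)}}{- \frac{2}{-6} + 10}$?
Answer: $\frac{285}{31} \approx 9.1935$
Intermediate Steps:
$19 \frac{2 + B{\left(3 \right)}}{- \frac{2}{-6} + 10} = 19 \frac{2 + 3}{- \frac{2}{-6} + 10} = 19 \frac{5}{\left(-2\right) \left(- \frac{1}{6}\right) + 10} = 19 \frac{5}{\frac{1}{3} + 10} = 19 \frac{5}{\frac{31}{3}} = 19 \cdot 5 \cdot \frac{3}{31} = 19 \cdot \frac{15}{31} = \frac{285}{31}$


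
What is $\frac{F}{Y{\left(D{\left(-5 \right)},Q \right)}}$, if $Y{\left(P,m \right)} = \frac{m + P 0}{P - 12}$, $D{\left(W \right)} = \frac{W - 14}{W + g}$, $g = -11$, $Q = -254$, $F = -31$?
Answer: $- \frac{5363}{4064} \approx -1.3196$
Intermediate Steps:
$D{\left(W \right)} = \frac{-14 + W}{-11 + W}$ ($D{\left(W \right)} = \frac{W - 14}{W - 11} = \frac{-14 + W}{-11 + W}$)
$Y{\left(P,m \right)} = \frac{m}{-12 + P}$ ($Y{\left(P,m \right)} = \frac{m + 0}{-12 + P} = \frac{m}{-12 + P}$)
$\frac{F}{Y{\left(D{\left(-5 \right)},Q \right)}} = - \frac{31}{\left(-254\right) \frac{1}{-12 + \frac{-14 - 5}{-11 - 5}}} = - \frac{31}{\left(-254\right) \frac{1}{-12 + \frac{1}{-16} \left(-19\right)}} = - \frac{31}{\left(-254\right) \frac{1}{-12 - - \frac{19}{16}}} = - \frac{31}{\left(-254\right) \frac{1}{-12 + \frac{19}{16}}} = - \frac{31}{\left(-254\right) \frac{1}{- \frac{173}{16}}} = - \frac{31}{\left(-254\right) \left(- \frac{16}{173}\right)} = - \frac{31}{\frac{4064}{173}} = \left(-31\right) \frac{173}{4064} = - \frac{5363}{4064}$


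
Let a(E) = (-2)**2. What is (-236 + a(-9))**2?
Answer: 53824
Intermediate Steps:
a(E) = 4
(-236 + a(-9))**2 = (-236 + 4)**2 = (-232)**2 = 53824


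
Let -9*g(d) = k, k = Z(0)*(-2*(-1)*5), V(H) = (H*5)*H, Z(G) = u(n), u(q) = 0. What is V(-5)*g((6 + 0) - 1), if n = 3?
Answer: 0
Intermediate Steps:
Z(G) = 0
V(H) = 5*H**2 (V(H) = (5*H)*H = 5*H**2)
k = 0 (k = 0*(-2*(-1)*5) = 0*(2*5) = 0*10 = 0)
g(d) = 0 (g(d) = -1/9*0 = 0)
V(-5)*g((6 + 0) - 1) = (5*(-5)**2)*0 = (5*25)*0 = 125*0 = 0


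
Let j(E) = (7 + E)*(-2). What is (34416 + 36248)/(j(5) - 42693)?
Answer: -70664/42717 ≈ -1.6542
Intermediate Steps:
j(E) = -14 - 2*E
(34416 + 36248)/(j(5) - 42693) = (34416 + 36248)/((-14 - 2*5) - 42693) = 70664/((-14 - 10) - 42693) = 70664/(-24 - 42693) = 70664/(-42717) = 70664*(-1/42717) = -70664/42717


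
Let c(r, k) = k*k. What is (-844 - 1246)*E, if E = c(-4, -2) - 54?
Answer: 104500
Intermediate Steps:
c(r, k) = k²
E = -50 (E = (-2)² - 54 = 4 - 54 = -50)
(-844 - 1246)*E = (-844 - 1246)*(-50) = -2090*(-50) = 104500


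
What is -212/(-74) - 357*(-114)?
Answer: 1505932/37 ≈ 40701.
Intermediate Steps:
-212/(-74) - 357*(-114) = -212*(-1/74) + 40698 = 106/37 + 40698 = 1505932/37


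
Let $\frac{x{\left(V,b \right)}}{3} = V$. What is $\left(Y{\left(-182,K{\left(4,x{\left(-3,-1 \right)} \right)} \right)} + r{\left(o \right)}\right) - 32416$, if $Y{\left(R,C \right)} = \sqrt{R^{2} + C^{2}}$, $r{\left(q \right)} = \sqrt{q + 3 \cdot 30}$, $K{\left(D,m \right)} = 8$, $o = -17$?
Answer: $-32416 + \sqrt{73} + 2 \sqrt{8297} \approx -32225.0$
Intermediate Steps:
$x{\left(V,b \right)} = 3 V$
$r{\left(q \right)} = \sqrt{90 + q}$ ($r{\left(q \right)} = \sqrt{q + 90} = \sqrt{90 + q}$)
$Y{\left(R,C \right)} = \sqrt{C^{2} + R^{2}}$
$\left(Y{\left(-182,K{\left(4,x{\left(-3,-1 \right)} \right)} \right)} + r{\left(o \right)}\right) - 32416 = \left(\sqrt{8^{2} + \left(-182\right)^{2}} + \sqrt{90 - 17}\right) - 32416 = \left(\sqrt{64 + 33124} + \sqrt{73}\right) - 32416 = \left(\sqrt{33188} + \sqrt{73}\right) - 32416 = \left(2 \sqrt{8297} + \sqrt{73}\right) - 32416 = \left(\sqrt{73} + 2 \sqrt{8297}\right) - 32416 = -32416 + \sqrt{73} + 2 \sqrt{8297}$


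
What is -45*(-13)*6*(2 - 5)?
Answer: -10530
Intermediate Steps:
-45*(-13)*6*(2 - 5) = -(-585)*6*(-3) = -(-585)*(-18) = -1*10530 = -10530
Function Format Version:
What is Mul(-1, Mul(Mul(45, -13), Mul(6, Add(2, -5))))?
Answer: -10530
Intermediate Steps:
Mul(-1, Mul(Mul(45, -13), Mul(6, Add(2, -5)))) = Mul(-1, Mul(-585, Mul(6, -3))) = Mul(-1, Mul(-585, -18)) = Mul(-1, 10530) = -10530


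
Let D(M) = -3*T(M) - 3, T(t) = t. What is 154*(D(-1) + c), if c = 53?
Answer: 8162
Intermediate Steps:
D(M) = -3 - 3*M (D(M) = -3*M - 3 = -3 - 3*M)
154*(D(-1) + c) = 154*((-3 - 3*(-1)) + 53) = 154*((-3 + 3) + 53) = 154*(0 + 53) = 154*53 = 8162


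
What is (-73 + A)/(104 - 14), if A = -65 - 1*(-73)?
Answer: -13/18 ≈ -0.72222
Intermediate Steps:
A = 8 (A = -65 + 73 = 8)
(-73 + A)/(104 - 14) = (-73 + 8)/(104 - 14) = -65/90 = (1/90)*(-65) = -13/18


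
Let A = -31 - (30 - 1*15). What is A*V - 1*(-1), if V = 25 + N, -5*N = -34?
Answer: -7309/5 ≈ -1461.8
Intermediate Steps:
N = 34/5 (N = -⅕*(-34) = 34/5 ≈ 6.8000)
V = 159/5 (V = 25 + 34/5 = 159/5 ≈ 31.800)
A = -46 (A = -31 - (30 - 15) = -31 - 1*15 = -31 - 15 = -46)
A*V - 1*(-1) = -46*159/5 - 1*(-1) = -7314/5 + 1 = -7309/5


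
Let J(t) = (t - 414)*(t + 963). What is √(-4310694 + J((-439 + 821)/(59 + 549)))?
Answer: I*√435189778799/304 ≈ 2170.0*I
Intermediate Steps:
J(t) = (-414 + t)*(963 + t)
√(-4310694 + J((-439 + 821)/(59 + 549))) = √(-4310694 + (-398682 + ((-439 + 821)/(59 + 549))² + 549*((-439 + 821)/(59 + 549)))) = √(-4310694 + (-398682 + (382/608)² + 549*(382/608))) = √(-4310694 + (-398682 + (382*(1/608))² + 549*(382*(1/608)))) = √(-4310694 + (-398682 + (191/304)² + 549*(191/304))) = √(-4310694 + (-398682 + 36481/92416 + 104859/304)) = √(-4310694 - 36812682095/92416) = √(-435189778799/92416) = I*√435189778799/304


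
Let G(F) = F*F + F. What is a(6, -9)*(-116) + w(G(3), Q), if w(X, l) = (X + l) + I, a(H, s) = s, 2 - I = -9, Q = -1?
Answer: 1066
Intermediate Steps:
I = 11 (I = 2 - 1*(-9) = 2 + 9 = 11)
G(F) = F + F² (G(F) = F² + F = F + F²)
w(X, l) = 11 + X + l (w(X, l) = (X + l) + 11 = 11 + X + l)
a(6, -9)*(-116) + w(G(3), Q) = -9*(-116) + (11 + 3*(1 + 3) - 1) = 1044 + (11 + 3*4 - 1) = 1044 + (11 + 12 - 1) = 1044 + 22 = 1066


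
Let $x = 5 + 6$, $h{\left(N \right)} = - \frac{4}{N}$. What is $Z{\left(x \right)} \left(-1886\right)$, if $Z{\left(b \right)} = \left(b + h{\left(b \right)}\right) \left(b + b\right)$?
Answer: $-441324$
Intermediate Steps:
$x = 11$
$Z{\left(b \right)} = 2 b \left(b - \frac{4}{b}\right)$ ($Z{\left(b \right)} = \left(b - \frac{4}{b}\right) \left(b + b\right) = \left(b - \frac{4}{b}\right) 2 b = 2 b \left(b - \frac{4}{b}\right)$)
$Z{\left(x \right)} \left(-1886\right) = \left(-8 + 2 \cdot 11^{2}\right) \left(-1886\right) = \left(-8 + 2 \cdot 121\right) \left(-1886\right) = \left(-8 + 242\right) \left(-1886\right) = 234 \left(-1886\right) = -441324$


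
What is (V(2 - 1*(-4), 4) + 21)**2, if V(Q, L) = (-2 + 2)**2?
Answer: 441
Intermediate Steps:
V(Q, L) = 0 (V(Q, L) = 0**2 = 0)
(V(2 - 1*(-4), 4) + 21)**2 = (0 + 21)**2 = 21**2 = 441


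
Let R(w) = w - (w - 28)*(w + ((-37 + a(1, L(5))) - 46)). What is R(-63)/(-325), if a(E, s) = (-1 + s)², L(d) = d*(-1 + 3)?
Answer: 5978/325 ≈ 18.394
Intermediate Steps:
L(d) = 2*d (L(d) = d*2 = 2*d)
R(w) = w - (-28 + w)*(-2 + w) (R(w) = w - (w - 28)*(w + ((-37 + (-1 + 2*5)²) - 46)) = w - (-28 + w)*(w + ((-37 + (-1 + 10)²) - 46)) = w - (-28 + w)*(w + ((-37 + 9²) - 46)) = w - (-28 + w)*(w + ((-37 + 81) - 46)) = w - (-28 + w)*(w + (44 - 46)) = w - (-28 + w)*(w - 2) = w - (-28 + w)*(-2 + w))
R(-63)/(-325) = (-56 - 1*(-63)² + 31*(-63))/(-325) = (-56 - 1*3969 - 1953)*(-1/325) = (-56 - 3969 - 1953)*(-1/325) = -5978*(-1/325) = 5978/325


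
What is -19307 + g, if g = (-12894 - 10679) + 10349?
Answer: -32531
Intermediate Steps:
g = -13224 (g = -23573 + 10349 = -13224)
-19307 + g = -19307 - 13224 = -32531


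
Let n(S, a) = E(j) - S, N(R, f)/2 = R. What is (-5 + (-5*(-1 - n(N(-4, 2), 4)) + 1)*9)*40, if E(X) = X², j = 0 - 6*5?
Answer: 1636360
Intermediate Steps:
N(R, f) = 2*R
j = -30 (j = 0 - 1*30 = 0 - 30 = -30)
n(S, a) = 900 - S (n(S, a) = (-30)² - S = 900 - S)
(-5 + (-5*(-1 - n(N(-4, 2), 4)) + 1)*9)*40 = (-5 + (-5*(-1 - (900 - 2*(-4))) + 1)*9)*40 = (-5 + (-5*(-1 - (900 - 1*(-8))) + 1)*9)*40 = (-5 + (-5*(-1 - (900 + 8)) + 1)*9)*40 = (-5 + (-5*(-1 - 1*908) + 1)*9)*40 = (-5 + (-5*(-1 - 908) + 1)*9)*40 = (-5 + (-5*(-909) + 1)*9)*40 = (-5 + (4545 + 1)*9)*40 = (-5 + 4546*9)*40 = (-5 + 40914)*40 = 40909*40 = 1636360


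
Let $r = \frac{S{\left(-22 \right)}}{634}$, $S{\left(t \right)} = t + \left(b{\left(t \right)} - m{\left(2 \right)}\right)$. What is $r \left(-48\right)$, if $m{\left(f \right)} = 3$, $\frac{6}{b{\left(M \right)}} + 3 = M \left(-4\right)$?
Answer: $\frac{50856}{26945} \approx 1.8874$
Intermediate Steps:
$b{\left(M \right)} = \frac{6}{-3 - 4 M}$ ($b{\left(M \right)} = \frac{6}{-3 + M \left(-4\right)} = \frac{6}{-3 - 4 M}$)
$S{\left(t \right)} = -3 + t - \frac{6}{3 + 4 t}$ ($S{\left(t \right)} = t - \left(3 + \frac{6}{3 + 4 t}\right) = -3 + t - \frac{6}{3 + 4 t}$)
$r = - \frac{2119}{53890}$ ($r = \frac{\frac{1}{3 + 4 \left(-22\right)} \left(-6 + \left(-3 - 22\right) \left(3 + 4 \left(-22\right)\right)\right)}{634} = \frac{-6 - 25 \left(3 - 88\right)}{3 - 88} \cdot \frac{1}{634} = \frac{-6 - -2125}{-85} \cdot \frac{1}{634} = - \frac{-6 + 2125}{85} \cdot \frac{1}{634} = \left(- \frac{1}{85}\right) 2119 \cdot \frac{1}{634} = \left(- \frac{2119}{85}\right) \frac{1}{634} = - \frac{2119}{53890} \approx -0.039321$)
$r \left(-48\right) = \left(- \frac{2119}{53890}\right) \left(-48\right) = \frac{50856}{26945}$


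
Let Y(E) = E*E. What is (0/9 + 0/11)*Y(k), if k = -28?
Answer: 0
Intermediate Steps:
Y(E) = E²
(0/9 + 0/11)*Y(k) = (0/9 + 0/11)*(-28)² = (0*(⅑) + 0*(1/11))*784 = (0 + 0)*784 = 0*784 = 0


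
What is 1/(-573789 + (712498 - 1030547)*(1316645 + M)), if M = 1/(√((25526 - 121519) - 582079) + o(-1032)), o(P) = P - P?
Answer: -283948209779488368/118905641048408330879402815393 - 636098*I*√169518/118905641048408330879402815393 ≈ -2.388e-12 - 2.2026e-21*I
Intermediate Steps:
o(P) = 0
M = -I*√169518/339036 (M = 1/(√((25526 - 121519) - 582079) + 0) = 1/(√(-95993 - 582079) + 0) = 1/(√(-678072) + 0) = 1/(2*I*√169518 + 0) = 1/(2*I*√169518) = -I*√169518/339036 ≈ -0.0012144*I)
1/(-573789 + (712498 - 1030547)*(1316645 + M)) = 1/(-573789 + (712498 - 1030547)*(1316645 - I*√169518/339036)) = 1/(-573789 - 318049*(1316645 - I*√169518/339036)) = 1/(-573789 + (-418757625605 + 318049*I*√169518/339036)) = 1/(-418758199394 + 318049*I*√169518/339036)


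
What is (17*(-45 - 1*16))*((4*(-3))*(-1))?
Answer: -12444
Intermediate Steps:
(17*(-45 - 1*16))*((4*(-3))*(-1)) = (17*(-45 - 16))*(-12*(-1)) = (17*(-61))*12 = -1037*12 = -12444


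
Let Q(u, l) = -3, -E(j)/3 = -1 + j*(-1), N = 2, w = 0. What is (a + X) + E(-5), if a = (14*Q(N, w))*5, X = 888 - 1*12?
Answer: 654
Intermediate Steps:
E(j) = 3 + 3*j (E(j) = -3*(-1 + j*(-1)) = -3*(-1 - j) = 3 + 3*j)
X = 876 (X = 888 - 12 = 876)
a = -210 (a = (14*(-3))*5 = -42*5 = -210)
(a + X) + E(-5) = (-210 + 876) + (3 + 3*(-5)) = 666 + (3 - 15) = 666 - 12 = 654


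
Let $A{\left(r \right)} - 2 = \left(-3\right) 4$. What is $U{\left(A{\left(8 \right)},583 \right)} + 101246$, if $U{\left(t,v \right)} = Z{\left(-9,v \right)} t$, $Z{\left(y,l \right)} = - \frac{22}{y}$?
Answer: $\frac{910994}{9} \approx 1.0122 \cdot 10^{5}$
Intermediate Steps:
$A{\left(r \right)} = -10$ ($A{\left(r \right)} = 2 - 12 = -10$)
$U{\left(t,v \right)} = \frac{22 t}{9}$ ($U{\left(t,v \right)} = - \frac{22}{-9} t = \left(-22\right) \left(- \frac{1}{9}\right) t = \frac{22 t}{9}$)
$U{\left(A{\left(8 \right)},583 \right)} + 101246 = \frac{22}{9} \left(-10\right) + 101246 = - \frac{220}{9} + 101246 = \frac{910994}{9}$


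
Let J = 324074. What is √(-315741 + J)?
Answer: √8333 ≈ 91.285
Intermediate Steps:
√(-315741 + J) = √(-315741 + 324074) = √8333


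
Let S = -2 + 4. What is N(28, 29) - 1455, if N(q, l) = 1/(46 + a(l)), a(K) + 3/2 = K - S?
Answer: -208063/143 ≈ -1455.0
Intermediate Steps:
S = 2
a(K) = -7/2 + K (a(K) = -3/2 + (K - 1*2) = -3/2 + (K - 2) = -3/2 + (-2 + K) = -7/2 + K)
N(q, l) = 1/(85/2 + l) (N(q, l) = 1/(46 + (-7/2 + l)) = 1/(85/2 + l))
N(28, 29) - 1455 = 2/(85 + 2*29) - 1455 = 2/(85 + 58) - 1455 = 2/143 - 1455 = -208063/143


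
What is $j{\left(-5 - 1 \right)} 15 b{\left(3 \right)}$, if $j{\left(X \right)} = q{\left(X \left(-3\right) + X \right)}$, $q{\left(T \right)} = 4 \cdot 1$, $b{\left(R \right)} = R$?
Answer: $180$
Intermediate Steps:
$q{\left(T \right)} = 4$
$j{\left(X \right)} = 4$
$j{\left(-5 - 1 \right)} 15 b{\left(3 \right)} = 4 \cdot 15 \cdot 3 = 60 \cdot 3 = 180$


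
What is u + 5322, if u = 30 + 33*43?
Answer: 6771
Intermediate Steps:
u = 1449 (u = 30 + 1419 = 1449)
u + 5322 = 1449 + 5322 = 6771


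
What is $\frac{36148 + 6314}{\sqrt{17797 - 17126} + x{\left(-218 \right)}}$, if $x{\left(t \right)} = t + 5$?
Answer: $- \frac{4522203}{22349} - \frac{21231 \sqrt{671}}{22349} \approx -226.95$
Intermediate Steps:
$x{\left(t \right)} = 5 + t$
$\frac{36148 + 6314}{\sqrt{17797 - 17126} + x{\left(-218 \right)}} = \frac{36148 + 6314}{\sqrt{17797 - 17126} + \left(5 - 218\right)} = \frac{42462}{\sqrt{671} - 213} = \frac{42462}{-213 + \sqrt{671}}$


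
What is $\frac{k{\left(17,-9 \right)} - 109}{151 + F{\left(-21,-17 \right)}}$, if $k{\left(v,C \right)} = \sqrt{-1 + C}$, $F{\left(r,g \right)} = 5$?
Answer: $- \frac{109}{156} + \frac{i \sqrt{10}}{156} \approx -0.69872 + 0.020271 i$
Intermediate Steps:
$\frac{k{\left(17,-9 \right)} - 109}{151 + F{\left(-21,-17 \right)}} = \frac{\sqrt{-1 - 9} - 109}{151 + 5} = \frac{\sqrt{-10} - 109}{156} = \left(i \sqrt{10} - 109\right) \frac{1}{156} = \left(-109 + i \sqrt{10}\right) \frac{1}{156} = - \frac{109}{156} + \frac{i \sqrt{10}}{156}$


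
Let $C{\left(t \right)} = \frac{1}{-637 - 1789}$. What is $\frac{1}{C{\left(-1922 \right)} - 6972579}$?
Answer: $- \frac{2426}{16915476655} \approx -1.4342 \cdot 10^{-7}$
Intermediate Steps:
$C{\left(t \right)} = - \frac{1}{2426}$ ($C{\left(t \right)} = \frac{1}{-2426} = - \frac{1}{2426}$)
$\frac{1}{C{\left(-1922 \right)} - 6972579} = \frac{1}{- \frac{1}{2426} - 6972579} = \frac{1}{- \frac{16915476655}{2426}} = - \frac{2426}{16915476655}$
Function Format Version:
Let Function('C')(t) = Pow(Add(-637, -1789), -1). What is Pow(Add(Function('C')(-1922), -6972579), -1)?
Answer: Rational(-2426, 16915476655) ≈ -1.4342e-7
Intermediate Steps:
Function('C')(t) = Rational(-1, 2426) (Function('C')(t) = Pow(-2426, -1) = Rational(-1, 2426))
Pow(Add(Function('C')(-1922), -6972579), -1) = Pow(Add(Rational(-1, 2426), -6972579), -1) = Pow(Rational(-16915476655, 2426), -1) = Rational(-2426, 16915476655)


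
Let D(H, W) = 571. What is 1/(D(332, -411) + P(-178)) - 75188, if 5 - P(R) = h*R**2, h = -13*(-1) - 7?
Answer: -14250231265/189528 ≈ -75188.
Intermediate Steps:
h = 6 (h = 13 - 7 = 6)
P(R) = 5 - 6*R**2
1/(D(332, -411) + P(-178)) - 75188 = 1/(571 + (5 - 6*(-178)**2)) - 75188 = 1/(571 + (5 - 6*31684)) - 75188 = 1/(571 + (5 - 190104)) - 75188 = 1/(571 - 190099) - 75188 = 1/(-189528) - 75188 = -1/189528 - 75188 = -14250231265/189528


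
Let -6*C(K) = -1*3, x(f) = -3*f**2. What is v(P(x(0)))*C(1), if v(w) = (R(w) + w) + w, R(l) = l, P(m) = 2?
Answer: 3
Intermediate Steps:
C(K) = 1/2 (C(K) = -(-1)*3/6 = -1/6*(-3) = 1/2)
v(w) = 3*w (v(w) = (w + w) + w = 2*w + w = 3*w)
v(P(x(0)))*C(1) = (3*2)*(1/2) = 6*(1/2) = 3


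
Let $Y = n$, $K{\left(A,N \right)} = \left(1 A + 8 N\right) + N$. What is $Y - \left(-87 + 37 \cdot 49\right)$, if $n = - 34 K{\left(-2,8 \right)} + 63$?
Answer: $-4043$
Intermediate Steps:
$K{\left(A,N \right)} = A + 9 N$ ($K{\left(A,N \right)} = \left(A + 8 N\right) + N = A + 9 N$)
$n = -2317$ ($n = - 34 \left(-2 + 9 \cdot 8\right) + 63 = - 34 \left(-2 + 72\right) + 63 = \left(-34\right) 70 + 63 = -2380 + 63 = -2317$)
$Y = -2317$
$Y - \left(-87 + 37 \cdot 49\right) = -2317 - \left(-87 + 37 \cdot 49\right) = -2317 - \left(-87 + 1813\right) = -2317 - 1726 = -4043$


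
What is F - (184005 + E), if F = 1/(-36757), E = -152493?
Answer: -1158286585/36757 ≈ -31512.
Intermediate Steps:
F = -1/36757 ≈ -2.7206e-5
F - (184005 + E) = -1/36757 - (184005 - 152493) = -1/36757 - 1*31512 = -1/36757 - 31512 = -1158286585/36757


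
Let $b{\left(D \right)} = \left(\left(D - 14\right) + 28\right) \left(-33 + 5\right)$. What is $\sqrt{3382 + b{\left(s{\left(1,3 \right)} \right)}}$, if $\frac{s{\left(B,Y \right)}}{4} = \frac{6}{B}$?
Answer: $\sqrt{2318} \approx 48.146$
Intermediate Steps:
$s{\left(B,Y \right)} = \frac{24}{B}$ ($s{\left(B,Y \right)} = 4 \frac{6}{B} = \frac{24}{B}$)
$b{\left(D \right)} = -392 - 28 D$ ($b{\left(D \right)} = \left(\left(-14 + D\right) + 28\right) \left(-28\right) = \left(14 + D\right) \left(-28\right) = -392 - 28 D$)
$\sqrt{3382 + b{\left(s{\left(1,3 \right)} \right)}} = \sqrt{3382 - \left(392 + 28 \cdot \frac{24}{1}\right)} = \sqrt{3382 - \left(392 + 28 \cdot 24 \cdot 1\right)} = \sqrt{3382 - 1064} = \sqrt{2318}$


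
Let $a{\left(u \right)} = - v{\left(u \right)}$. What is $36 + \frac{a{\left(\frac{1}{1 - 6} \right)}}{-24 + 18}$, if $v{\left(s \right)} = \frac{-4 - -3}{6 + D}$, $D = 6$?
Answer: $\frac{2591}{72} \approx 35.986$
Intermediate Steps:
$v{\left(s \right)} = - \frac{1}{12}$ ($v{\left(s \right)} = \frac{-4 - -3}{6 + 6} = \frac{-4 + 3}{12} = \left(-1\right) \frac{1}{12} = - \frac{1}{12}$)
$a{\left(u \right)} = \frac{1}{12}$ ($a{\left(u \right)} = \left(-1\right) \left(- \frac{1}{12}\right) = \frac{1}{12}$)
$36 + \frac{a{\left(\frac{1}{1 - 6} \right)}}{-24 + 18} = 36 + \frac{1}{-24 + 18} \cdot \frac{1}{12} = 36 + \frac{1}{-6} \cdot \frac{1}{12} = 36 - \frac{1}{72} = \frac{2591}{72}$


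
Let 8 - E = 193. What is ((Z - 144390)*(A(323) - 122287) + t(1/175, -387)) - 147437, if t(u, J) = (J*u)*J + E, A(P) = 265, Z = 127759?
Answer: 355110195269/175 ≈ 2.0292e+9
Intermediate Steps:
E = -185 (E = 8 - 1*193 = 8 - 193 = -185)
t(u, J) = -185 + u*J² (t(u, J) = (J*u)*J - 185 = u*J² - 185 = -185 + u*J²)
((Z - 144390)*(A(323) - 122287) + t(1/175, -387)) - 147437 = ((127759 - 144390)*(265 - 122287) + (-185 + (-387)²/175)) - 147437 = (-16631*(-122022) + (-185 + (1/175)*149769)) - 147437 = (2029347882 + (-185 + 149769/175)) - 147437 = (2029347882 + 117394/175) - 147437 = 355135996744/175 - 147437 = 355110195269/175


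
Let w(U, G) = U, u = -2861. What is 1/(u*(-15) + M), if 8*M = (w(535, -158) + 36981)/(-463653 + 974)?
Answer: 925358/39711729191 ≈ 2.3302e-5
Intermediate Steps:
M = -9379/925358 (M = ((535 + 36981)/(-463653 + 974))/8 = (37516/(-462679))/8 = (37516*(-1/462679))/8 = (⅛)*(-37516/462679) = -9379/925358 ≈ -0.010136)
1/(u*(-15) + M) = 1/(-2861*(-15) - 9379/925358) = 1/(42915 - 9379/925358) = 1/(39711729191/925358) = 925358/39711729191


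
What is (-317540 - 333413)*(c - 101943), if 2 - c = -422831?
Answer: -208884308170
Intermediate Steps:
c = 422833 (c = 2 - 1*(-422831) = 2 + 422831 = 422833)
(-317540 - 333413)*(c - 101943) = (-317540 - 333413)*(422833 - 101943) = -650953*320890 = -208884308170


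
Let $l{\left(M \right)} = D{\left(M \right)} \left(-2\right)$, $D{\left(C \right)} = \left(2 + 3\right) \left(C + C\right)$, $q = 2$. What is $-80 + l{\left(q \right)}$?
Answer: $-120$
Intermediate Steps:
$D{\left(C \right)} = 10 C$ ($D{\left(C \right)} = 5 \cdot 2 C = 10 C$)
$l{\left(M \right)} = - 20 M$ ($l{\left(M \right)} = 10 M \left(-2\right) = - 20 M$)
$-80 + l{\left(q \right)} = -80 - 40 = -120$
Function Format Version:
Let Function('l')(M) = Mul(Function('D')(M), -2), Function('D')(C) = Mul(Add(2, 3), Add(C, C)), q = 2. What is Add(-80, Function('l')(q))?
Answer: -120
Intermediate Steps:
Function('D')(C) = Mul(10, C) (Function('D')(C) = Mul(5, Mul(2, C)) = Mul(10, C))
Function('l')(M) = Mul(-20, M) (Function('l')(M) = Mul(Mul(10, M), -2) = Mul(-20, M))
Add(-80, Function('l')(q)) = Add(-80, Mul(-20, 2)) = Add(-80, -40) = -120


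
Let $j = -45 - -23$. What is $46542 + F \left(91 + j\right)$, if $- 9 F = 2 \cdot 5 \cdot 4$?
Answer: $\frac{138706}{3} \approx 46235.0$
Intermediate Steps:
$j = -22$ ($j = -45 + 23 = -22$)
$F = - \frac{40}{9}$ ($F = - \frac{2 \cdot 5 \cdot 4}{9} = - \frac{10 \cdot 4}{9} = \left(- \frac{1}{9}\right) 40 = - \frac{40}{9} \approx -4.4444$)
$46542 + F \left(91 + j\right) = 46542 - \frac{40 \left(91 - 22\right)}{9} = 46542 - \frac{920}{3} = \frac{138706}{3}$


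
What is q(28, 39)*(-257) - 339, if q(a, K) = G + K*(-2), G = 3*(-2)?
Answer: 21249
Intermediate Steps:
G = -6
q(a, K) = -6 - 2*K (q(a, K) = -6 + K*(-2) = -6 - 2*K)
q(28, 39)*(-257) - 339 = (-6 - 2*39)*(-257) - 339 = (-6 - 78)*(-257) - 339 = -84*(-257) - 339 = 21588 - 339 = 21249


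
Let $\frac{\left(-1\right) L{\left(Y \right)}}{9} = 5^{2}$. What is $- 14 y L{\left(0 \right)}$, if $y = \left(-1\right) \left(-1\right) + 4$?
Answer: $15750$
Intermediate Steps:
$L{\left(Y \right)} = -225$ ($L{\left(Y \right)} = - 9 \cdot 5^{2} = \left(-9\right) 25 = -225$)
$y = 5$ ($y = 1 + 4 = 5$)
$- 14 y L{\left(0 \right)} = \left(-14\right) 5 \left(-225\right) = \left(-70\right) \left(-225\right) = 15750$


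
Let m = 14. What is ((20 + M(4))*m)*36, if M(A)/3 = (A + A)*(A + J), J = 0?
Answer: 58464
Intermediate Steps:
M(A) = 6*A² (M(A) = 3*((A + A)*(A + 0)) = 3*((2*A)*A) = 3*(2*A²) = 6*A²)
((20 + M(4))*m)*36 = ((20 + 6*4²)*14)*36 = ((20 + 6*16)*14)*36 = ((20 + 96)*14)*36 = (116*14)*36 = 1624*36 = 58464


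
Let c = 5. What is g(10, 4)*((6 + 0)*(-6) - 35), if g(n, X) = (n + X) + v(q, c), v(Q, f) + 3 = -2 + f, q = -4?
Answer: -994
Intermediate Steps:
v(Q, f) = -5 + f (v(Q, f) = -3 + (-2 + f) = -5 + f)
g(n, X) = X + n (g(n, X) = (n + X) + (-5 + 5) = (X + n) + 0 = X + n)
g(10, 4)*((6 + 0)*(-6) - 35) = (4 + 10)*((6 + 0)*(-6) - 35) = 14*(6*(-6) - 35) = 14*(-36 - 35) = 14*(-71) = -994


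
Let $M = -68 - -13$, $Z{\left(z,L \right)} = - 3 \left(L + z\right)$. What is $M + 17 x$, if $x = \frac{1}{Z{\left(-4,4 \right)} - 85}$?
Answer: $- \frac{276}{5} \approx -55.2$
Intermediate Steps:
$Z{\left(z,L \right)} = - 3 L - 3 z$
$M = -55$ ($M = -68 + 13 = -55$)
$x = - \frac{1}{85}$ ($x = \frac{1}{\left(\left(-3\right) 4 - -12\right) - 85} = \frac{1}{\left(-12 + 12\right) - 85} = \frac{1}{0 - 85} = \frac{1}{-85} = - \frac{1}{85} \approx -0.011765$)
$M + 17 x = -55 + 17 \left(- \frac{1}{85}\right) = -55 - \frac{1}{5} = - \frac{276}{5}$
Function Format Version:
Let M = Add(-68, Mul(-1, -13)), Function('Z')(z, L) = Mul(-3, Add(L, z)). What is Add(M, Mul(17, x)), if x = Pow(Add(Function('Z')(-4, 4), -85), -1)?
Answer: Rational(-276, 5) ≈ -55.200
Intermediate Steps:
Function('Z')(z, L) = Add(Mul(-3, L), Mul(-3, z))
M = -55 (M = Add(-68, 13) = -55)
x = Rational(-1, 85) (x = Pow(Add(Add(Mul(-3, 4), Mul(-3, -4)), -85), -1) = Pow(Add(Add(-12, 12), -85), -1) = Pow(Add(0, -85), -1) = Pow(-85, -1) = Rational(-1, 85) ≈ -0.011765)
Add(M, Mul(17, x)) = Add(-55, Mul(17, Rational(-1, 85))) = Add(-55, Rational(-1, 5)) = Rational(-276, 5)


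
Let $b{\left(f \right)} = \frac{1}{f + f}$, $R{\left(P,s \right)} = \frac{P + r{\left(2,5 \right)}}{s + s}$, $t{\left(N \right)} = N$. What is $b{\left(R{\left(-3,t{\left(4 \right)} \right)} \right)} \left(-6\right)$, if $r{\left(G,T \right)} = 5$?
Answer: $-12$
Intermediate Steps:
$R{\left(P,s \right)} = \frac{5 + P}{2 s}$ ($R{\left(P,s \right)} = \frac{P + 5}{s + s} = \frac{5 + P}{2 s}$)
$b{\left(f \right)} = \frac{1}{2 f}$
$b{\left(R{\left(-3,t{\left(4 \right)} \right)} \right)} \left(-6\right) = \frac{1}{2 \frac{5 - 3}{2 \cdot 4}} \left(-6\right) = \frac{1}{2 \cdot \frac{1}{2} \cdot \frac{1}{4} \cdot 2} \left(-6\right) = \frac{\frac{1}{\frac{1}{4}}}{2} \left(-6\right) = \frac{1}{2} \cdot 4 \left(-6\right) = 2 \left(-6\right) = -12$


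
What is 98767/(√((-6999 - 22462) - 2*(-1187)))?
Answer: -98767*I*√27087/27087 ≈ -600.11*I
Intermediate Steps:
98767/(√((-6999 - 22462) - 2*(-1187))) = 98767/(√(-29461 + 2374)) = 98767/(√(-27087)) = 98767/((I*√27087)) = 98767*(-I*√27087/27087) = -98767*I*√27087/27087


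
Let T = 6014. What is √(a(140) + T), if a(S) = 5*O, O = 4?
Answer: √6034 ≈ 77.679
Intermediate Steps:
a(S) = 20 (a(S) = 5*4 = 20)
√(a(140) + T) = √(20 + 6014) = √6034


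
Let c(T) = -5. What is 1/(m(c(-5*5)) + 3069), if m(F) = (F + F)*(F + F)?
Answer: 1/3169 ≈ 0.00031556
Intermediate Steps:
m(F) = 4*F**2 (m(F) = (2*F)*(2*F) = 4*F**2)
1/(m(c(-5*5)) + 3069) = 1/(4*(-5)**2 + 3069) = 1/(4*25 + 3069) = 1/(100 + 3069) = 1/3169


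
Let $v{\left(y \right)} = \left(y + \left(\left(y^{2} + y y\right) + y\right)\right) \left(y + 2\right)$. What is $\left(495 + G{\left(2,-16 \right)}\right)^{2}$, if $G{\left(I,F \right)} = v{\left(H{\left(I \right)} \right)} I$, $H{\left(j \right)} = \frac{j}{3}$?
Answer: $\frac{187279225}{729} \approx 2.569 \cdot 10^{5}$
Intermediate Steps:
$H{\left(j \right)} = \frac{j}{3}$ ($H{\left(j \right)} = j \frac{1}{3} = \frac{j}{3}$)
$v{\left(y \right)} = \left(2 + y\right) \left(2 y + 2 y^{2}\right)$ ($v{\left(y \right)} = \left(y + \left(\left(y^{2} + y^{2}\right) + y\right)\right) \left(2 + y\right) = \left(y + \left(2 y^{2} + y\right)\right) \left(2 + y\right) = \left(y + \left(y + 2 y^{2}\right)\right) \left(2 + y\right) = \left(2 y + 2 y^{2}\right) \left(2 + y\right) = \left(2 + y\right) \left(2 y + 2 y^{2}\right)$)
$G{\left(I,F \right)} = \frac{2 I^{2} \left(2 + I + \frac{I^{2}}{9}\right)}{3}$ ($G{\left(I,F \right)} = 2 \frac{I}{3} \left(2 + \left(\frac{I}{3}\right)^{2} + 3 \frac{I}{3}\right) I = 2 \frac{I}{3} \left(2 + \frac{I^{2}}{9} + I\right) I = 2 \frac{I}{3} \left(2 + I + \frac{I^{2}}{9}\right) I = \frac{2 I \left(2 + I + \frac{I^{2}}{9}\right)}{3} I = \frac{2 I^{2} \left(2 + I + \frac{I^{2}}{9}\right)}{3}$)
$\left(495 + G{\left(2,-16 \right)}\right)^{2} = \left(495 + \frac{2 \cdot 2^{2} \left(18 + 2^{2} + 9 \cdot 2\right)}{27}\right)^{2} = \left(495 + \frac{2}{27} \cdot 4 \left(18 + 4 + 18\right)\right)^{2} = \left(495 + \frac{2}{27} \cdot 4 \cdot 40\right)^{2} = \left(495 + \frac{320}{27}\right)^{2} = \left(\frac{13685}{27}\right)^{2} = \frac{187279225}{729}$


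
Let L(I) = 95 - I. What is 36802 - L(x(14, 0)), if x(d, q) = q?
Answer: 36707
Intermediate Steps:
36802 - L(x(14, 0)) = 36802 - (95 - 1*0) = 36802 - (95 + 0) = 36802 - 1*95 = 36802 - 95 = 36707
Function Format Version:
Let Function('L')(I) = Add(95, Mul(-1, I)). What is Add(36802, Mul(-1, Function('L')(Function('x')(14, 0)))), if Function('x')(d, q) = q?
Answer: 36707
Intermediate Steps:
Add(36802, Mul(-1, Function('L')(Function('x')(14, 0)))) = Add(36802, Mul(-1, Add(95, Mul(-1, 0)))) = Add(36802, Mul(-1, Add(95, 0))) = Add(36802, Mul(-1, 95)) = Add(36802, -95) = 36707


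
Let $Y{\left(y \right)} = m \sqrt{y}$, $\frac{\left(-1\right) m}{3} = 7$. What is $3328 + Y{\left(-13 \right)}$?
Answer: $3328 - 21 i \sqrt{13} \approx 3328.0 - 75.717 i$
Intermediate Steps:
$m = -21$ ($m = \left(-3\right) 7 = -21$)
$Y{\left(y \right)} = - 21 \sqrt{y}$
$3328 + Y{\left(-13 \right)} = 3328 - 21 \sqrt{-13} = 3328 - 21 i \sqrt{13}$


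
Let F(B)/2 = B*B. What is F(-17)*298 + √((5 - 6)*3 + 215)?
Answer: 172244 + 2*√53 ≈ 1.7226e+5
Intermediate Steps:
F(B) = 2*B² (F(B) = 2*(B*B) = 2*B²)
F(-17)*298 + √((5 - 6)*3 + 215) = (2*(-17)²)*298 + √((5 - 6)*3 + 215) = (2*289)*298 + √(-1*3 + 215) = 578*298 + √(-3 + 215) = 172244 + √212 = 172244 + 2*√53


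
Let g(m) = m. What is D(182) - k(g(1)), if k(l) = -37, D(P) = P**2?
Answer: 33161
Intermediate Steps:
D(182) - k(g(1)) = 182**2 - 1*(-37) = 33124 + 37 = 33161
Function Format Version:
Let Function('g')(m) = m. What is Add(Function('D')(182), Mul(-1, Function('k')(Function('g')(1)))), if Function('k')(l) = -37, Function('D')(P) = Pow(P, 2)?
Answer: 33161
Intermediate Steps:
Add(Function('D')(182), Mul(-1, Function('k')(Function('g')(1)))) = Add(Pow(182, 2), Mul(-1, -37)) = Add(33124, 37) = 33161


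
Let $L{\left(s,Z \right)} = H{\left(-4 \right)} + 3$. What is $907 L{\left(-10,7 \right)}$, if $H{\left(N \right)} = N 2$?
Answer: $-4535$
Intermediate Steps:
$H{\left(N \right)} = 2 N$
$L{\left(s,Z \right)} = -5$ ($L{\left(s,Z \right)} = 2 \left(-4\right) + 3 = -8 + 3 = -5$)
$907 L{\left(-10,7 \right)} = 907 \left(-5\right) = -4535$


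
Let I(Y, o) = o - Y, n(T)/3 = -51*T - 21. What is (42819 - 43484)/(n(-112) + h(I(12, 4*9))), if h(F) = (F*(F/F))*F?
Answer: -665/17649 ≈ -0.037679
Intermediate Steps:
n(T) = -63 - 153*T (n(T) = 3*(-51*T - 21) = 3*(-21 - 51*T) = -63 - 153*T)
h(F) = F**2 (h(F) = (F*1)*F = F*F = F**2)
(42819 - 43484)/(n(-112) + h(I(12, 4*9))) = (42819 - 43484)/((-63 - 153*(-112)) + (4*9 - 1*12)**2) = -665/((-63 + 17136) + (36 - 12)**2) = -665/(17073 + 24**2) = -665/(17073 + 576) = -665/17649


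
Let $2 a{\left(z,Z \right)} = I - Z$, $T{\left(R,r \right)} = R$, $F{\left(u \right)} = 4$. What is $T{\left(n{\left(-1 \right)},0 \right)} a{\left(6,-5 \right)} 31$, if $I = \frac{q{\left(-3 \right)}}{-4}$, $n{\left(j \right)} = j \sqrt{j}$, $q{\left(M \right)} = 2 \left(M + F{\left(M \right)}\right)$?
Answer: $- \frac{279 i}{4} \approx - 69.75 i$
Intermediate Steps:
$q{\left(M \right)} = 8 + 2 M$ ($q{\left(M \right)} = 2 \left(M + 4\right) = 2 \left(4 + M\right) = 8 + 2 M$)
$n{\left(j \right)} = j^{\frac{3}{2}}$
$I = - \frac{1}{2}$ ($I = \frac{8 + 2 \left(-3\right)}{-4} = \left(8 - 6\right) \left(- \frac{1}{4}\right) = 2 \left(- \frac{1}{4}\right) = - \frac{1}{2} \approx -0.5$)
$a{\left(z,Z \right)} = - \frac{1}{4} - \frac{Z}{2}$ ($a{\left(z,Z \right)} = \frac{- \frac{1}{2} - Z}{2} = - \frac{1}{4} - \frac{Z}{2}$)
$T{\left(n{\left(-1 \right)},0 \right)} a{\left(6,-5 \right)} 31 = \left(-1\right)^{\frac{3}{2}} \left(- \frac{1}{4} - - \frac{5}{2}\right) 31 = - i \left(- \frac{1}{4} + \frac{5}{2}\right) 31 = - i \frac{9}{4} \cdot 31 = - \frac{9 i}{4} \cdot 31 = - \frac{279 i}{4}$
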